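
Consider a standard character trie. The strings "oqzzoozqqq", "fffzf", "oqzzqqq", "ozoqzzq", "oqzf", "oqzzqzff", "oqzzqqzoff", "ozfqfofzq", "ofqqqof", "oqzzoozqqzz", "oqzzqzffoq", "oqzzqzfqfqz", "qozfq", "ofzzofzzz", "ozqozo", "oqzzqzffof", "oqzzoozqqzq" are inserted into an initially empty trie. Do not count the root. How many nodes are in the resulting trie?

Count nodes per top-level branch (shared prefixes stored once):
  'f'-branch (fffzf): 5 nodes
  'o'-branch (ofqqqof, ofzzofzzz, oqzf, oqzzoozqqq, oqzzoozqqzq, oqzzoozqqzz, oqzzqqq, oqzzqqzoff, oqzzqzff, oqzzqzffof, oqzzqzffoq, oqzzqzfqfqz, ozfqfofzq, ozoqzzq, ozqozo): 61 nodes
  'q'-branch (qozfq): 5 nodes
Sum: 71

71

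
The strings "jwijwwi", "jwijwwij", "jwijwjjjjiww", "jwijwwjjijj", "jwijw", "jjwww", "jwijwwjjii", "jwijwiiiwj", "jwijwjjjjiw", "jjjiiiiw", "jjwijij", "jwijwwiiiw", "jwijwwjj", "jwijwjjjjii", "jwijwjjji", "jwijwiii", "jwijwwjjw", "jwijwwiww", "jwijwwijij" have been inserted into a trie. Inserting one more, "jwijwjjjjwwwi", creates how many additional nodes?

4

Walking "jwijwjjjjwwwi" from the root, the first 9 characters ("jwijwjjjj") follow existing edges; "w" is the first miss.
Each of the 4 remaining characters creates one node.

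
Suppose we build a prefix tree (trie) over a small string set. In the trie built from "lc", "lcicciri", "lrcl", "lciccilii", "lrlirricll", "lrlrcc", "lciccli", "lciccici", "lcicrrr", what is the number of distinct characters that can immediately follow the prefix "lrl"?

Follow the path "lrl" to its node, then look at its outgoing edges.
Characters that immediately follow "lrl" among the stored strings: {i, r}.
That node has 2 child edges.

2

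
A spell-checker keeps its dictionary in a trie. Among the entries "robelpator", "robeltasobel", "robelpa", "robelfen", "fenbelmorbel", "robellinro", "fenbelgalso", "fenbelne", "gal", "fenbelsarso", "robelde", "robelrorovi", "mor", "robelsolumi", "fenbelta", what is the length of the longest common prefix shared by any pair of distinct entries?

7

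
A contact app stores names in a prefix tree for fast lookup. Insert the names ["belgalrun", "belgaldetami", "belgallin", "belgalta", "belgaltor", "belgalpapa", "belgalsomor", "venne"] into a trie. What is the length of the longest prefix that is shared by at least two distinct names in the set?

7

Look for the deepest trie node that still has at least two words in its subtree.
e.g. "belgalta" and "belgaltor" share the prefix "belgalt" of length 7; no pair shares a longer one.
Longest shared-prefix length: 7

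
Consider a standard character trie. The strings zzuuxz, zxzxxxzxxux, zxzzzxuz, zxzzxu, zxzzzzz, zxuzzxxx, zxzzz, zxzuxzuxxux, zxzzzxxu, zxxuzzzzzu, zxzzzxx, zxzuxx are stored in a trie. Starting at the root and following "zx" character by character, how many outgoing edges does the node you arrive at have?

The children of the "zx" node are the distinct next characters among strings starting with "zx".
Characters that immediately follow "zx" among the stored strings: {u, x, z}.
That node has 3 child edges.

3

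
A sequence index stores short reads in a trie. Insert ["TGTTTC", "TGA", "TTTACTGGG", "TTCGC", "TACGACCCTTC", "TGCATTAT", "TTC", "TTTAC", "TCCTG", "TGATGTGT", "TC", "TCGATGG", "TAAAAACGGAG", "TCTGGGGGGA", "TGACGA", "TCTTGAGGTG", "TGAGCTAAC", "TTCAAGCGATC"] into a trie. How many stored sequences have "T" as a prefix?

18

Walk to "T"; the words in its subtree are exactly those with that prefix.
Matches: "TAAAAACGGAG", "TACGACCCTTC", "TC", "TCCTG", "TCGATGG", "TCTGGGGGGA", "TCTTGAGGTG", "TGA", "TGACGA", "TGAGCTAAC", "TGATGTGT", "TGCATTAT", "TGTTTC", "TTC", "TTCAAGCGATC", "TTCGC", "TTTAC", "TTTACTGGG"
Count: 18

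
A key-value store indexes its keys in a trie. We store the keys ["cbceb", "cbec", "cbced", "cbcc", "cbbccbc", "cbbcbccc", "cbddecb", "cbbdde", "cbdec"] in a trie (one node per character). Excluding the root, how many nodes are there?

28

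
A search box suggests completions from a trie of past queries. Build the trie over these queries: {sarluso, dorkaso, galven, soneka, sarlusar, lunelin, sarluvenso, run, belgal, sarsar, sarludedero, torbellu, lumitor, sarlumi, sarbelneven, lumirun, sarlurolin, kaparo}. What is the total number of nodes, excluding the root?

Insert word by word; a character creates a node only if that edge doesn't already exist:
  "sarluso" → 7 new (s, a, r, l, u, s, o)
  "dorkaso" → 7 new (d, o, r, k, a, s, o)
  "galven" → 6 new (g, a, l, v, e, n)
  "soneka" → prefix "s" already present; 5 new (o, n, e, k, a)
  "sarlusar" → prefix "sarlus" already present; 2 new (a, r)
  "lunelin" → 7 new (l, u, n, e, l, i, n)
  "sarluvenso" → prefix "sarlu" already present; 5 new (v, e, n, s, o)
  "run" → 3 new (r, u, n)
  "belgal" → 6 new (b, e, l, g, a, l)
  "sarsar" → prefix "sar" already present; 3 new (s, a, r)
  "sarludedero" → prefix "sarlu" already present; 6 new (d, e, d, e, r, o)
  "torbellu" → 8 new (t, o, r, b, e, l, l, u)
  "lumitor" → prefix "lu" already present; 5 new (m, i, t, o, r)
  "sarlumi" → prefix "sarlu" already present; 2 new (m, i)
  "sarbelneven" → prefix "sar" already present; 8 new (b, e, l, n, e, v, e, n)
  "lumirun" → prefix "lumi" already present; 3 new (r, u, n)
  "sarlurolin" → prefix "sarlu" already present; 5 new (r, o, l, i, n)
  "kaparo" → 6 new (k, a, p, a, r, o)
Total nodes = 7 + 7 + 6 + 5 + 2 + 7 + 5 + 3 + 6 + 3 + 6 + 8 + 5 + 2 + 8 + 3 + 5 + 6 = 94

94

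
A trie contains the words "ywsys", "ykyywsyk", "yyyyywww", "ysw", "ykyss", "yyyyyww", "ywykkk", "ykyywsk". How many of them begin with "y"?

8

Traverse to the node for "y", then collect every word in that subtree.
Words under "y": ykyss, ykyywsk, ykyywsyk, ysw, ywsys, ywykkk, yyyyyww, yyyyywww
Count: 8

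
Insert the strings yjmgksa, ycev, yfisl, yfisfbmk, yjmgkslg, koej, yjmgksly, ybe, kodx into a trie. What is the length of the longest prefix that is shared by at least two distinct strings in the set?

7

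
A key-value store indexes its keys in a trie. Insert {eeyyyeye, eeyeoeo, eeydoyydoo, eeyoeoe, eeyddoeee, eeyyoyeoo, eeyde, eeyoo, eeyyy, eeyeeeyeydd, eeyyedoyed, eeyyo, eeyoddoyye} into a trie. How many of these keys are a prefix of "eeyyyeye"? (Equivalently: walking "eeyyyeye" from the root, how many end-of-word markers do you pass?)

2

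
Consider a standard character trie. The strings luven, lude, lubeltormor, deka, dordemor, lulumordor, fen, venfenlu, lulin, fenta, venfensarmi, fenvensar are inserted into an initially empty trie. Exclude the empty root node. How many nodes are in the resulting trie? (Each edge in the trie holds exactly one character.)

For each word, the new-node count is its length minus the longest prefix already in the trie:
  "luven" → 5 new (l, u, v, e, n)
  "lude" → prefix "lu" already present; 2 new (d, e)
  "lubeltormor" → prefix "lu" already present; 9 new (b, e, l, t, o, r, m, o, r)
  "deka" → 4 new (d, e, k, a)
  "dordemor" → prefix "d" already present; 7 new (o, r, d, e, m, o, r)
  "lulumordor" → prefix "lu" already present; 8 new (l, u, m, o, r, d, o, r)
  "fen" → 3 new (f, e, n)
  "venfenlu" → 8 new (v, e, n, f, e, n, l, u)
  "lulin" → prefix "lul" already present; 2 new (i, n)
  "fenta" → prefix "fen" already present; 2 new (t, a)
  "venfensarmi" → prefix "venfen" already present; 5 new (s, a, r, m, i)
  "fenvensar" → prefix "fen" already present; 6 new (v, e, n, s, a, r)
Total nodes = 5 + 2 + 9 + 4 + 7 + 8 + 3 + 8 + 2 + 2 + 5 + 6 = 61

61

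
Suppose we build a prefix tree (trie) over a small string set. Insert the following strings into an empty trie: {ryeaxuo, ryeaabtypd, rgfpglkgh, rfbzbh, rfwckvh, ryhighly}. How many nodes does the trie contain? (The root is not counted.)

37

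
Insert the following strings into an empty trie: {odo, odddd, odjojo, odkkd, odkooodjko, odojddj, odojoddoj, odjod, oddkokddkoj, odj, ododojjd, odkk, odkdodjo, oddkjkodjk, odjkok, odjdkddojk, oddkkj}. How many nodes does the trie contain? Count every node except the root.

Trace insertions, counting only characters that open a new branch:
  "odo" → 3 new (o, d, o)
  "odddd" → prefix "od" already present; 3 new (d, d, d)
  "odjojo" → prefix "od" already present; 4 new (j, o, j, o)
  "odkkd" → prefix "od" already present; 3 new (k, k, d)
  "odkooodjko" → prefix "odk" already present; 7 new (o, o, o, d, j, k, o)
  "odojddj" → prefix "odo" already present; 4 new (j, d, d, j)
  "odojoddoj" → prefix "odoj" already present; 5 new (o, d, d, o, j)
  "odjod" → prefix "odjo" already present; 1 new (d)
  "oddkokddkoj" → prefix "odd" already present; 8 new (k, o, k, d, d, k, o, j)
  "odj" → prefix "odj" already present; 0 new (none)
  "ododojjd" → prefix "odo" already present; 5 new (d, o, j, j, d)
  "odkk" → prefix "odkk" already present; 0 new (none)
  "odkdodjo" → prefix "odk" already present; 5 new (d, o, d, j, o)
  "oddkjkodjk" → prefix "oddk" already present; 6 new (j, k, o, d, j, k)
  "odjkok" → prefix "odj" already present; 3 new (k, o, k)
  "odjdkddojk" → prefix "odj" already present; 7 new (d, k, d, d, o, j, k)
  "oddkkj" → prefix "oddk" already present; 2 new (k, j)
Total nodes = 3 + 3 + 4 + 3 + 7 + 4 + 5 + 1 + 8 + 0 + 5 + 0 + 5 + 6 + 3 + 7 + 2 = 66

66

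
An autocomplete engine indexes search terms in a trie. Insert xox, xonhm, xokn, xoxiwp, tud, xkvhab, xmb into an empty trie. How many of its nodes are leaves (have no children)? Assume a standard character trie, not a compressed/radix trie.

6

A leaf is a node with no children — equivalently, the end of a word that is not a proper prefix of any other stored word.
Those words: "tud", "xkvhab", "xmb", "xokn", "xonhm", "xoxiwp"
Leaf count: 6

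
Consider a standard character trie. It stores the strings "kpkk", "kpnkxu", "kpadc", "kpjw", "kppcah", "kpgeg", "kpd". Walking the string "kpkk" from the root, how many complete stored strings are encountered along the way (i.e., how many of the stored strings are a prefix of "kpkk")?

Check each prefix of "kpkk" against the stored set — each match is an end-marker on the path.
Prefixes of the query that are stored words: "kpkk"
Count: 1

1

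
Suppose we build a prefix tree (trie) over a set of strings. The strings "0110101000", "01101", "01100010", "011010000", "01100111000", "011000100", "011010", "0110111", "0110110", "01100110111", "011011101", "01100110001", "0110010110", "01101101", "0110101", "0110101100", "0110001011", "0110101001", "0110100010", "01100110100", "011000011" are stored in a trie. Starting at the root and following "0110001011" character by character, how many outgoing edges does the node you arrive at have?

0

The children of the "0110001011" node are the distinct next characters among strings starting with "0110001011".
No stored string extends past "0110001011".
That node has 0 child edges.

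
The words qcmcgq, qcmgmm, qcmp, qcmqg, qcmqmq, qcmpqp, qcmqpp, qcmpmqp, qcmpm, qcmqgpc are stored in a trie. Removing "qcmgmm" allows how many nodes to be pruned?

After clearing the end-marker at "qcmgmm", prune upward until reaching a node still needed by another word.
The suffix "gmm" (3 nodes) is used only by "qcmgmm"; the node for "qcm" still has the child "c", so pruning stops there.
Nodes removed: 3

3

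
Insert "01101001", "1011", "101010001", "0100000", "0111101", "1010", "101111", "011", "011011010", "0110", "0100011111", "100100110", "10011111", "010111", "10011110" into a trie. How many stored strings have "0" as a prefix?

8

Traverse to the node for "0", then collect every word in that subtree.
Words under "0": 0100000, 0100011111, 010111, 011, 0110, 01101001, 011011010, 0111101
Count: 8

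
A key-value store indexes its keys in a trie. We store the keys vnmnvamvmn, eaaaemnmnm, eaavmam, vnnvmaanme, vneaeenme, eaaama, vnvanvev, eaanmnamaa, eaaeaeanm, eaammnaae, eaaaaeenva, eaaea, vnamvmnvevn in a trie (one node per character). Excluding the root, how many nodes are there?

81

Count nodes per top-level branch (shared prefixes stored once):
  'e'-branch (eaaaaeenva, eaaaemnmnm, eaaama, eaaea, eaaeaeanm, eaammnaae, eaanmnamaa, eaavmam): 41 nodes
  'v'-branch (vnamvmnvevn, vneaeenme, vnmnvamvmn, vnnvmaanme, vnvanvev): 40 nodes
Sum: 81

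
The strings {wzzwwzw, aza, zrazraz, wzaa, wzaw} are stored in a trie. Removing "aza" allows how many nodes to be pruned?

3

A node on "aza"'s path can go only if nothing else ends at it or branches off below it.
No other word shares any prefix with "aza", so all 3 of its nodes go.
Nodes removed: 3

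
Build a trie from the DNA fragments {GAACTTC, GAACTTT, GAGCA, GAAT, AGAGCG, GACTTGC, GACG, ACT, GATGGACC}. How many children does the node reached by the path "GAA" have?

2

The children of the "GAA" node are the distinct next characters among strings starting with "GAA".
Characters that immediately follow "GAA" among the stored strings: {C, T}.
That node has 2 child edges.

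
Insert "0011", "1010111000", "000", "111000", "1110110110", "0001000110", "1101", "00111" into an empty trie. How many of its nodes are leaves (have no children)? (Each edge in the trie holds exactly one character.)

6

Leaves are exactly the stored words that no other stored word extends.
Those words: "0001000110", "00111", "1010111000", "1101", "111000", "1110110110"
Leaf count: 6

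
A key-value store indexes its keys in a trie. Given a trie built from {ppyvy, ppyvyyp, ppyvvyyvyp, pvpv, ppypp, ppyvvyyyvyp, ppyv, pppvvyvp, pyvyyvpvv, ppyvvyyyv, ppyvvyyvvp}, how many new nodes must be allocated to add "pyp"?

The longest prefix of "pyp" already in the trie is "py" (length 2).
New nodes needed: |"pyp"| − 2 = 3 − 2 = 1.

1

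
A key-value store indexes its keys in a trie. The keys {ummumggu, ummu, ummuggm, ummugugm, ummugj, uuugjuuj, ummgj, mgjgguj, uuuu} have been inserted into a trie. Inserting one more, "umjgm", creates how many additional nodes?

3

"um" is already a path in the trie; the remaining "jgm" must be added.
Each of the 3 remaining characters creates one node.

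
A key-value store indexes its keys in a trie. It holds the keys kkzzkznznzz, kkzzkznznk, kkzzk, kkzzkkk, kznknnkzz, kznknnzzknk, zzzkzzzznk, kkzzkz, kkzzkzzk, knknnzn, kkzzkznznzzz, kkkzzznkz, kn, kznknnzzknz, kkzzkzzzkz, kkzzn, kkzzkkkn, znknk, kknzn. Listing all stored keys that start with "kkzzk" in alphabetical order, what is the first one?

kkzzk

DFS of the "kkzzk" subtree visits, in order: "kkzzk", "kkzzkkk", "kkzzkkkn", "kkzzkz", "kkzzkznznk", "kkzzkznznzz", "kkzzkznznzzz", "kkzzkzzk", "kkzzkzzzkz"
The 1st is kkzzk.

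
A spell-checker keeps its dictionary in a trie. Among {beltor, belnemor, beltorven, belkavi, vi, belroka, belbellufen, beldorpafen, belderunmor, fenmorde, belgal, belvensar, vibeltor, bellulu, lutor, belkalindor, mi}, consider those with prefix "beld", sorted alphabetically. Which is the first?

Words with prefix "beld", in lexicographic order: "belderunmor", "beldorpafen"
The 1st is belderunmor.

belderunmor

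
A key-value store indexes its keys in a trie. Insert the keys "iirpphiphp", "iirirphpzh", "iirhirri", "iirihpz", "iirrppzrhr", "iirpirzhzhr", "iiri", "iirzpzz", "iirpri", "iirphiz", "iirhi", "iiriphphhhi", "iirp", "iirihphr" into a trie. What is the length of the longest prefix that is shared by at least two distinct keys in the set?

6

Equivalently: take the maximum, over all pairs, of their longest common prefix length.
"iirihphr" and "iirihpz" agree on "iirihp" (6 characters) before diverging; nothing deeper is shared.
Longest shared-prefix length: 6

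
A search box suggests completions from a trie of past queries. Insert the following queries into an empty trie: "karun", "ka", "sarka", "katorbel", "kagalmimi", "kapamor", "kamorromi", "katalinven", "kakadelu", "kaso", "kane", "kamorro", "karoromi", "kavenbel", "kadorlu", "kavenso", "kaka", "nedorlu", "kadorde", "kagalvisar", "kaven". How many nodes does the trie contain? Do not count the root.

Trace insertions, counting only characters that open a new branch:
  "karun" → 5 new (k, a, r, u, n)
  "ka" → prefix "ka" already present; 0 new (none)
  "sarka" → 5 new (s, a, r, k, a)
  "katorbel" → prefix "ka" already present; 6 new (t, o, r, b, e, l)
  "kagalmimi" → prefix "ka" already present; 7 new (g, a, l, m, i, m, i)
  "kapamor" → prefix "ka" already present; 5 new (p, a, m, o, r)
  "kamorromi" → prefix "ka" already present; 7 new (m, o, r, r, o, m, i)
  "katalinven" → prefix "kat" already present; 7 new (a, l, i, n, v, e, n)
  "kakadelu" → prefix "ka" already present; 6 new (k, a, d, e, l, u)
  "kaso" → prefix "ka" already present; 2 new (s, o)
  "kane" → prefix "ka" already present; 2 new (n, e)
  "kamorro" → prefix "kamorro" already present; 0 new (none)
  "karoromi" → prefix "kar" already present; 5 new (o, r, o, m, i)
  "kavenbel" → prefix "ka" already present; 6 new (v, e, n, b, e, l)
  "kadorlu" → prefix "ka" already present; 5 new (d, o, r, l, u)
  "kavenso" → prefix "kaven" already present; 2 new (s, o)
  "kaka" → prefix "kaka" already present; 0 new (none)
  "nedorlu" → 7 new (n, e, d, o, r, l, u)
  "kadorde" → prefix "kador" already present; 2 new (d, e)
  "kagalvisar" → prefix "kagal" already present; 5 new (v, i, s, a, r)
  "kaven" → prefix "kaven" already present; 0 new (none)
Total nodes = 5 + 0 + 5 + 6 + 7 + 5 + 7 + 7 + 6 + 2 + 2 + 0 + 5 + 6 + 5 + 2 + 0 + 7 + 2 + 5 + 0 = 84

84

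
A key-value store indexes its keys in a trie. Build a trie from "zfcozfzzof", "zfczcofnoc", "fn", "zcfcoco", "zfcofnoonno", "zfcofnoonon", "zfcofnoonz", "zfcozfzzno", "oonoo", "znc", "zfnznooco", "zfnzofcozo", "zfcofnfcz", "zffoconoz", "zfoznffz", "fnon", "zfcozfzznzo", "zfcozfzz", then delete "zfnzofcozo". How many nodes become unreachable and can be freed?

6

Walk "zfnzofcozo" from the leaf back toward the root, removing each node that no remaining word uses.
The suffix "ofcozo" (6 nodes) is used only by "zfnzofcozo"; the node for "zfnz" still has the child "n", so pruning stops there.
Nodes removed: 6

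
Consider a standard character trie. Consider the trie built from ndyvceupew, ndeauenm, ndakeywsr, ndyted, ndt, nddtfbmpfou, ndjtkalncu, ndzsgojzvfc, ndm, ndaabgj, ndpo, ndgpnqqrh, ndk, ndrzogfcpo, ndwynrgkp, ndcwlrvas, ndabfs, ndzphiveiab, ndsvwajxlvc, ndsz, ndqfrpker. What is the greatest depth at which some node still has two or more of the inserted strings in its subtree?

3

Look for the deepest trie node that still has at least two words in its subtree.
e.g. "ndaabgj" and "ndabfs" share the prefix "nda" of length 3; no pair shares a longer one.
Longest shared-prefix length: 3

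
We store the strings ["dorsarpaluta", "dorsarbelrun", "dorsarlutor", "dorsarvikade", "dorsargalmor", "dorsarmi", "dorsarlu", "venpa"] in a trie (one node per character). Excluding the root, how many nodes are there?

42

Trace insertions, counting only characters that open a new branch:
  "dorsarpaluta" → 12 new (d, o, r, s, a, r, p, a, l, u, t, a)
  "dorsarbelrun" → prefix "dorsar" already present; 6 new (b, e, l, r, u, n)
  "dorsarlutor" → prefix "dorsar" already present; 5 new (l, u, t, o, r)
  "dorsarvikade" → prefix "dorsar" already present; 6 new (v, i, k, a, d, e)
  "dorsargalmor" → prefix "dorsar" already present; 6 new (g, a, l, m, o, r)
  "dorsarmi" → prefix "dorsar" already present; 2 new (m, i)
  "dorsarlu" → prefix "dorsarlu" already present; 0 new (none)
  "venpa" → 5 new (v, e, n, p, a)
Total nodes = 12 + 6 + 5 + 6 + 6 + 2 + 0 + 5 = 42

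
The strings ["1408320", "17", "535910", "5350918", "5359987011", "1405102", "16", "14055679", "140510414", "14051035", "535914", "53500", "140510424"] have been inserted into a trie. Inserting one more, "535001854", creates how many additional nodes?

"53500" is already a path in the trie; the remaining "1854" must be added.
New nodes needed: |"535001854"| − 5 = 9 − 5 = 4.

4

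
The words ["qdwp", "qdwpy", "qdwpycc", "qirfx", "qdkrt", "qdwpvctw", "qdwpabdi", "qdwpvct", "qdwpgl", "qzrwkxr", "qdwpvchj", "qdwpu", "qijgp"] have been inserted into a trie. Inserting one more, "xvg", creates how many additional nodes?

3

Nothing in the trie begins with "x"; the whole of "xvg" is new.
3 − 0 = 3 new nodes.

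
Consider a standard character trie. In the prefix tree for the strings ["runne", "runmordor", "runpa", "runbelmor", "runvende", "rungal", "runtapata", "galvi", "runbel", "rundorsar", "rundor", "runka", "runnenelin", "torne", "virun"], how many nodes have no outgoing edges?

A leaf is a node with no children — equivalently, the end of a word that is not a proper prefix of any other stored word.
Those words: "galvi", "runbelmor", "rundorsar", "rungal", "runka", "runmordor", "runnenelin", "runpa", "runtapata", "runvende", "torne", "virun"
Leaf count: 12

12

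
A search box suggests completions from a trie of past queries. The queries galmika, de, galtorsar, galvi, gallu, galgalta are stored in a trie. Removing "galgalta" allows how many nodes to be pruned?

5

Walk "galgalta" from the leaf back toward the root, removing each node that no remaining word uses.
The suffix "galta" (5 nodes) is used only by "galgalta"; the node for "gal" still has the child "m", so pruning stops there.
Nodes removed: 5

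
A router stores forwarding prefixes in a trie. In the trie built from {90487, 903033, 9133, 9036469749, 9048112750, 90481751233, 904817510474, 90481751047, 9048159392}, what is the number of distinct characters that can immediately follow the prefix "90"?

The children of the "90" node are the distinct next characters among strings starting with "90".
Characters that immediately follow "90" among the stored strings: {3, 4}.
That node has 2 child edges.

2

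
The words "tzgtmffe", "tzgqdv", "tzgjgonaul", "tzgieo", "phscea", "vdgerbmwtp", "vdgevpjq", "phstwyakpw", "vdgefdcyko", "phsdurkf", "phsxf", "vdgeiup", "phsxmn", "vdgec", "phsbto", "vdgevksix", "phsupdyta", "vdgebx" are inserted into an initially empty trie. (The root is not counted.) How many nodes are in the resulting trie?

82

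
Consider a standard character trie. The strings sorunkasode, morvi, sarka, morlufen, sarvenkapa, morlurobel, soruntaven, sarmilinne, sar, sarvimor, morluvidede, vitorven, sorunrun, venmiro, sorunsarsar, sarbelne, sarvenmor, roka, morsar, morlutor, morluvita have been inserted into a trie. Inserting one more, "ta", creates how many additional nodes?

2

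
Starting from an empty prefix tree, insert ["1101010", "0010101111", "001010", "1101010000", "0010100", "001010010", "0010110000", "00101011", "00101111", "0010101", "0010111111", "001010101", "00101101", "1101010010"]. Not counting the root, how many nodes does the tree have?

37

Count nodes per top-level branch (shared prefixes stored once):
  '0'-branch (001010, 0010100, 001010010, 0010101, 001010101, 00101011, 0010101111, 0010110000, 00101101, 00101111, 0010111111): 25 nodes
  '1'-branch (1101010, 1101010000, 1101010010): 12 nodes
Sum: 37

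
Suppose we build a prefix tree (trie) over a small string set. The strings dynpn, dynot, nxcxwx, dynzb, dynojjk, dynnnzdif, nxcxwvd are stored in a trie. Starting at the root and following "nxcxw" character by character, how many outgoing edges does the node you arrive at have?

2

Walk "nxcxw" from the root, arriving at one node.
Distinct next characters after "nxcxw": v, x.
That node has 2 child edges.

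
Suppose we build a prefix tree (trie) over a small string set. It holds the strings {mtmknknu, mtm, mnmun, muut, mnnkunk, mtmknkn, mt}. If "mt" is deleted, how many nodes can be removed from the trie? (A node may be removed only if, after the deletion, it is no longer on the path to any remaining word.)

0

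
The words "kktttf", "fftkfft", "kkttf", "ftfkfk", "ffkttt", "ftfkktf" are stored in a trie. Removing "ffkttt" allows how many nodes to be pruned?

A node on "ffkttt"'s path can go only if nothing else ends at it or branches off below it.
The suffix "kttt" (4 nodes) is used only by "ffkttt"; the node for "ff" still has the child "t", so pruning stops there.
Nodes removed: 4

4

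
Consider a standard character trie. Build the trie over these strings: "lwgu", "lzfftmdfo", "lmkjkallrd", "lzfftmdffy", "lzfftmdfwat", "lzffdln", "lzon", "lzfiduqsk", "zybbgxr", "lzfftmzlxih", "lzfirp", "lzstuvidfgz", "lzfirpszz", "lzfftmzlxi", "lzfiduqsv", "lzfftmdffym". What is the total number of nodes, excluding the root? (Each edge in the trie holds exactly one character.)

Count nodes per top-level branch (shared prefixes stored once):
  'l'-branch (lmkjkallrd, lwgu, lzffdln, lzfftmdffy, lzfftmdffym, lzfftmdfo, lzfftmdfwat, lzfftmzlxi, lzfftmzlxih, lzfiduqsk, lzfiduqsv, lzfirp, lzfirpszz, lzon, lzstuvidfgz): 58 nodes
  'z'-branch (zybbgxr): 7 nodes
Sum: 65

65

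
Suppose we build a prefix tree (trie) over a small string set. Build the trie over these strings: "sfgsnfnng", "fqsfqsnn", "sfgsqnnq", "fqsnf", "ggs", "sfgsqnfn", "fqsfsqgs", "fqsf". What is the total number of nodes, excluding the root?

Trie structure (* marks end of a word):
(root)
├─ f
│  └─ q
│     └─ s
│        ├─ f *
│        │  ├─ q
│        │  │  └─ s
│        │  │     └─ n
│        │  │        └─ n *
│        │  └─ s
│        │     └─ q
│        │        └─ g
│        │           └─ s *
│        └─ n
│           └─ f *
├─ g
│  └─ g
│     └─ s *
└─ s
   └─ f
      └─ g
         └─ s
            ├─ n
            │  └─ f
            │     └─ n
            │        └─ n
            │           └─ g *
            └─ q
               └─ n
                  ├─ f
                  │  └─ n *
                  └─ n
                     └─ q *
Counting every labelled node above: 32.

32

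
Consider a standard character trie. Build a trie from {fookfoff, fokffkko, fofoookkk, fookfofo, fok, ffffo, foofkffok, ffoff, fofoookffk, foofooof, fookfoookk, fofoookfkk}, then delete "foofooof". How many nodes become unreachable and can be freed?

4

Walk "foofooof" from the leaf back toward the root, removing each node that no remaining word uses.
The suffix "ooof" (4 nodes) is used only by "foofooof"; the node for "foof" still has the child "k", so pruning stops there.
Nodes removed: 4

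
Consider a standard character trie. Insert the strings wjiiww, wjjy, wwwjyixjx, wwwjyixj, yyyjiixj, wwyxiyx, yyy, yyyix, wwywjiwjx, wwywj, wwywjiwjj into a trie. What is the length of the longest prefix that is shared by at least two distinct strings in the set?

Equivalently: take the maximum, over all pairs, of their longest common prefix length.
"wwwjyixj" and "wwwjyixjx" agree on "wwwjyixj" (8 characters) before diverging; nothing deeper is shared.
Longest shared-prefix length: 8

8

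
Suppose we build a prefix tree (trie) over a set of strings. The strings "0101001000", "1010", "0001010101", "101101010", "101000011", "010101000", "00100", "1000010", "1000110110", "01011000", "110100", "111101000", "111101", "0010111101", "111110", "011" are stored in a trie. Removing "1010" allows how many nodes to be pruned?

0

Walk "1010" from the leaf back toward the root, removing each node that no remaining word uses.
Every node on "1010" is still needed (e.g. by "101000011"), so nothing is freed.
Nodes removed: 0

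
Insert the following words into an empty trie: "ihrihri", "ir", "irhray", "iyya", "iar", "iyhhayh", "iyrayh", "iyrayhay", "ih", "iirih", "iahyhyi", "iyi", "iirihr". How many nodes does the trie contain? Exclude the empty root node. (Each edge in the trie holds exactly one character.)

39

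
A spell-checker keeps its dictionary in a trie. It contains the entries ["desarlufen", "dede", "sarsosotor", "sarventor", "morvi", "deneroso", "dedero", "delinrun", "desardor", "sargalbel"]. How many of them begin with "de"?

6

Filter for entries beginning with "de":
Matches: "dede", "dedero", "delinrun", "deneroso", "desardor", "desarlufen"
Count: 6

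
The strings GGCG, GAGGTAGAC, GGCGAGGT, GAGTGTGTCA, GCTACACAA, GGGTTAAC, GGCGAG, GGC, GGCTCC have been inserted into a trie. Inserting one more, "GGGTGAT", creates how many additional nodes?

The longest prefix of "GGGTGAT" already in the trie is "GGGT" (length 4).
Each of the 3 remaining characters creates one node.

3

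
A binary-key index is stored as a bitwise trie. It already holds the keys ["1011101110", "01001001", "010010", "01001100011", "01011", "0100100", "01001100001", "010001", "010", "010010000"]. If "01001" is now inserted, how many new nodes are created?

Every character of "01001" already lies on an existing path (it is a prefix of some stored word).
No new nodes are needed: 0.

0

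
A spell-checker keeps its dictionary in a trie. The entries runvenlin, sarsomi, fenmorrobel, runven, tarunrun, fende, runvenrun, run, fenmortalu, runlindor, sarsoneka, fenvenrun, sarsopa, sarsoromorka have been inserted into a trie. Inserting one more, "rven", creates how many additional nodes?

"r" is already a path in the trie; the remaining "ven" must be added.
New nodes needed: |"rven"| − 1 = 4 − 1 = 3.

3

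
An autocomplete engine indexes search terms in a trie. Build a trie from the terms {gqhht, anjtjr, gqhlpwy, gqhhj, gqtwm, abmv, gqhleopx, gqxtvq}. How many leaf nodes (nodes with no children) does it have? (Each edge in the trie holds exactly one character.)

8

A leaf is a node with no children — equivalently, the end of a word that is not a proper prefix of any other stored word.
Those words: "abmv", "anjtjr", "gqhhj", "gqhht", "gqhleopx", "gqhlpwy", "gqtwm", "gqxtvq"
Leaf count: 8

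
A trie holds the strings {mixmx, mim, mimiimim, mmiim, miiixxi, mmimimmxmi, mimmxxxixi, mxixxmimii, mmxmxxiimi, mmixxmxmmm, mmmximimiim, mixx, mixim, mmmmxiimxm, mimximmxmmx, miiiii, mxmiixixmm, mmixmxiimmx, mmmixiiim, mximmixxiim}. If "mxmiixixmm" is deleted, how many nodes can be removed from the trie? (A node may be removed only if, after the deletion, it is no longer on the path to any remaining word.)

8

Walk "mxmiixixmm" from the leaf back toward the root, removing each node that no remaining word uses.
The suffix "miixixmm" (8 nodes) is used only by "mxmiixixmm"; the node for "mx" still has the child "i", so pruning stops there.
Nodes removed: 8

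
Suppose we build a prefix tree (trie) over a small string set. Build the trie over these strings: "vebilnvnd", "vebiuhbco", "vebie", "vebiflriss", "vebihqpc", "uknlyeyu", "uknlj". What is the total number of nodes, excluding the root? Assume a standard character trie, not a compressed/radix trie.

34

For each word, the new-node count is its length minus the longest prefix already in the trie:
  "vebilnvnd" → 9 new (v, e, b, i, l, n, v, n, d)
  "vebiuhbco" → prefix "vebi" already present; 5 new (u, h, b, c, o)
  "vebie" → prefix "vebi" already present; 1 new (e)
  "vebiflriss" → prefix "vebi" already present; 6 new (f, l, r, i, s, s)
  "vebihqpc" → prefix "vebi" already present; 4 new (h, q, p, c)
  "uknlyeyu" → 8 new (u, k, n, l, y, e, y, u)
  "uknlj" → prefix "uknl" already present; 1 new (j)
Total nodes = 9 + 5 + 1 + 6 + 4 + 8 + 1 = 34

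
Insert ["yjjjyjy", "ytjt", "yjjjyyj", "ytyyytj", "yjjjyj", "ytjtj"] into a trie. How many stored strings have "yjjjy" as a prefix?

3

Walk to "yjjjy"; the words in its subtree are exactly those with that prefix.
Matches: "yjjjyj", "yjjjyjy", "yjjjyyj"
Count: 3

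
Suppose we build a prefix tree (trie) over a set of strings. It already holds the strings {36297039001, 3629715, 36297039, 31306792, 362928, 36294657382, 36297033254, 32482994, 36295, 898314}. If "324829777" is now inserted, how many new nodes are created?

"324829" is already a path in the trie; the remaining "777" must be added.
So 9 − 6 = 3 new nodes.

3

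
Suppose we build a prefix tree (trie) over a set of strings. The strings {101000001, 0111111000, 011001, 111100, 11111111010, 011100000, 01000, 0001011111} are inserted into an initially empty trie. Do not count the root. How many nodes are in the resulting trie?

51

Count nodes per top-level branch (shared prefixes stored once):
  '0'-branch (0001011111, 01000, 011001, 011100000, 0111111000): 30 nodes
  '1'-branch (101000001, 111100, 11111111010): 21 nodes
Sum: 51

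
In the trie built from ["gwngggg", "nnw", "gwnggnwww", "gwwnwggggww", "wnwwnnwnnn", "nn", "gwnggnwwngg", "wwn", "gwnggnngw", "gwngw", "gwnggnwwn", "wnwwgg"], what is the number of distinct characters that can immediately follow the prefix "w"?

The children of the "w" node are the distinct next characters among strings starting with "w".
Distinct next characters after "w": n, w.
That node has 2 child edges.

2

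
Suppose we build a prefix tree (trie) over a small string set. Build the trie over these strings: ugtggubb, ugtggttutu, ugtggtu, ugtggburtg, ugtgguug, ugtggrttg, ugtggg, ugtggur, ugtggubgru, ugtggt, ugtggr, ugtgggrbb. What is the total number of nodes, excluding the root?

33

Insert word by word; a character creates a node only if that edge doesn't already exist:
  "ugtggubb" → 8 new (u, g, t, g, g, u, b, b)
  "ugtggttutu" → prefix "ugtgg" already present; 5 new (t, t, u, t, u)
  "ugtggtu" → prefix "ugtggt" already present; 1 new (u)
  "ugtggburtg" → prefix "ugtgg" already present; 5 new (b, u, r, t, g)
  "ugtgguug" → prefix "ugtggu" already present; 2 new (u, g)
  "ugtggrttg" → prefix "ugtgg" already present; 4 new (r, t, t, g)
  "ugtggg" → prefix "ugtgg" already present; 1 new (g)
  "ugtggur" → prefix "ugtggu" already present; 1 new (r)
  "ugtggubgru" → prefix "ugtggub" already present; 3 new (g, r, u)
  "ugtggt" → prefix "ugtggt" already present; 0 new (none)
  "ugtggr" → prefix "ugtggr" already present; 0 new (none)
  "ugtgggrbb" → prefix "ugtggg" already present; 3 new (r, b, b)
Total nodes = 8 + 5 + 1 + 5 + 2 + 4 + 1 + 1 + 3 + 0 + 0 + 3 = 33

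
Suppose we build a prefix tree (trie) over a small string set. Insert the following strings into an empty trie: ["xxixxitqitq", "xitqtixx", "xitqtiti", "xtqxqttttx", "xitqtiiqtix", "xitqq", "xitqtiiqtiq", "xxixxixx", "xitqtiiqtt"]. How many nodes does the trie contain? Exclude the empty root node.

Count nodes per top-level branch (shared prefixes stored once):
  'x'-branch (xitqq, xitqtiiqtiq, xitqtiiqtix, xitqtiiqtt, xitqtiti, xitqtixx, xtqxqttttx, xxixxitqitq, xxixxixx): 39 nodes
Sum: 39

39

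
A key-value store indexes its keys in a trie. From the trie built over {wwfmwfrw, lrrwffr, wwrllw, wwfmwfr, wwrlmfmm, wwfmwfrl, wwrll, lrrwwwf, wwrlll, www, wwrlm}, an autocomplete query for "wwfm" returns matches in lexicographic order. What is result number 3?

wwfmwfrw

Filter for "wwfm…" and sort: "wwfmwfr", "wwfmwfrl", "wwfmwfrw"
The 3rd is wwfmwfrw.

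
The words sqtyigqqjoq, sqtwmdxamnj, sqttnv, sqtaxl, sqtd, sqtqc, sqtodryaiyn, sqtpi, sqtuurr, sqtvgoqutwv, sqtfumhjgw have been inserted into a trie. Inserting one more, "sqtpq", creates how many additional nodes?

"sqtp" is already a path in the trie; the remaining "q" must be added.
Each of the 1 remaining characters creates one node.

1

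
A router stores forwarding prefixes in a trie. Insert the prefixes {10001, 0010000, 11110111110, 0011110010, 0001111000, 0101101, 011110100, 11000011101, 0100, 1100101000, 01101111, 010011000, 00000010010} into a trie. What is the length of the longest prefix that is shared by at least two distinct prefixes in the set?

The deepest shared node is where two words last agree before diverging.
"0100" and "010011000" agree on "0100" (4 characters) before diverging; nothing deeper is shared.
Longest shared-prefix length: 4

4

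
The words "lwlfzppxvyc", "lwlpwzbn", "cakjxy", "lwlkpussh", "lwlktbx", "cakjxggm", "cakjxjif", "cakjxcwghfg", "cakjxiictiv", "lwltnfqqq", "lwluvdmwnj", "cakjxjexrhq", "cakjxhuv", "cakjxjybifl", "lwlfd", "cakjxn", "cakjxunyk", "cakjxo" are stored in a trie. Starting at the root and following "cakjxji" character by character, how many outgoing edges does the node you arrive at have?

1

The children of the "cakjxji" node are the distinct next characters among strings starting with "cakjxji".
Distinct next characters after "cakjxji": f.
That node has 1 child edge.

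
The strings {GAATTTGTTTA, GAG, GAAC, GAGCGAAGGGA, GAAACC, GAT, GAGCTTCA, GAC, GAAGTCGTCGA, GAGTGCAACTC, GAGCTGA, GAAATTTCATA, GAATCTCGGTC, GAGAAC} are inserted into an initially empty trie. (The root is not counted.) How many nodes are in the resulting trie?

65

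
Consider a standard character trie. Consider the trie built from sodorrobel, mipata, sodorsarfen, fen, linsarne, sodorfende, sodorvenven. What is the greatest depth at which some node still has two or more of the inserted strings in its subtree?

5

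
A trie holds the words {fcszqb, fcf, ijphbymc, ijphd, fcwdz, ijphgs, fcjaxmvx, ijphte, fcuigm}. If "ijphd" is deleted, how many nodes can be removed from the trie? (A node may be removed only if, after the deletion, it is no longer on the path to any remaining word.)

1

After clearing the end-marker at "ijphd", prune upward until reaching a node still needed by another word.
The suffix "d" (1 node) is used only by "ijphd"; the node for "ijph" still has the child "b", so pruning stops there.
Nodes removed: 1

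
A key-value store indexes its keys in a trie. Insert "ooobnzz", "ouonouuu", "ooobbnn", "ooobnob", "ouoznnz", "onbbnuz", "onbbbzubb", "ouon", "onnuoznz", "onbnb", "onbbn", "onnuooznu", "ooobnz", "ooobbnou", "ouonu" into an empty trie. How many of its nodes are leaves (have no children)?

12

Leaves are exactly the stored words that no other stored word extends.
Those words: "onbbbzubb", "onbbnuz", "onbnb", "onnuooznu", "onnuoznz", "ooobbnn", "ooobbnou", "ooobnob", "ooobnzz", "ouonouuu", "ouonu", "ouoznnz"
Leaf count: 12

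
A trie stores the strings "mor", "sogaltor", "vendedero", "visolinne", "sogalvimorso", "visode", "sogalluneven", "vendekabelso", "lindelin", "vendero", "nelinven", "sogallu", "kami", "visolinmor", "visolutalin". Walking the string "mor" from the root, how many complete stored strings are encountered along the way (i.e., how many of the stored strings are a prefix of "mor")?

1

Traverse "mor" character by character; count nodes along the way that are marked as word ends.
Prefixes of the query that are stored words: "mor"
Count: 1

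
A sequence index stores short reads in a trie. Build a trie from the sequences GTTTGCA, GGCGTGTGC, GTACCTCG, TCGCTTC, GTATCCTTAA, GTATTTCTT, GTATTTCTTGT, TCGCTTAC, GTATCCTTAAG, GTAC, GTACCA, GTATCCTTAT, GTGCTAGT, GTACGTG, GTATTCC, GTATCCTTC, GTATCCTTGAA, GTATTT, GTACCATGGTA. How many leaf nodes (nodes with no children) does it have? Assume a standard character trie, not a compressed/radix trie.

A leaf is a node with no children — equivalently, the end of a word that is not a proper prefix of any other stored word.
Those words: "GGCGTGTGC", "GTACCATGGTA", "GTACCTCG", "GTACGTG", "GTATCCTTAAG", "GTATCCTTAT", "GTATCCTTC", "GTATCCTTGAA", "GTATTCC", "GTATTTCTTGT", "GTGCTAGT", "GTTTGCA", "TCGCTTAC", "TCGCTTC"
Leaf count: 14

14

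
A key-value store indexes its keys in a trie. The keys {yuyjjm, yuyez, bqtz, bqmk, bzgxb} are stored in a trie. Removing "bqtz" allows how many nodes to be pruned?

2

Walk "bqtz" from the leaf back toward the root, removing each node that no remaining word uses.
The suffix "tz" (2 nodes) is used only by "bqtz"; the node for "bq" still has the child "m", so pruning stops there.
Nodes removed: 2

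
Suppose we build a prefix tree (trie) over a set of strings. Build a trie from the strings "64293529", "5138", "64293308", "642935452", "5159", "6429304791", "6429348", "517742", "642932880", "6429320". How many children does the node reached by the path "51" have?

The children of the "51" node are the distinct next characters among strings starting with "51".
Distinct next characters after "51": 3, 5, 7.
That node has 3 child edges.

3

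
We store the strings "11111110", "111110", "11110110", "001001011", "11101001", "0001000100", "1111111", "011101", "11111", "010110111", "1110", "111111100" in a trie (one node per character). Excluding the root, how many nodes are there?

48

Count nodes per top-level branch (shared prefixes stored once):
  '0'-branch (0001000100, 001001011, 010110111, 011101): 29 nodes
  '1'-branch (1110, 11101001, 11110110, 11111, 111110, 1111111, 11111110, 111111100): 19 nodes
Sum: 48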